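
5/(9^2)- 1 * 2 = -157/81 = -1.94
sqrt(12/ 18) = sqrt(6)/ 3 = 0.82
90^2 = 8100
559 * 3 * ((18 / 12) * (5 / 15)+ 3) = 5869.50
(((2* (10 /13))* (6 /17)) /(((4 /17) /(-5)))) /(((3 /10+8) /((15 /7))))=-22500 /7553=-2.98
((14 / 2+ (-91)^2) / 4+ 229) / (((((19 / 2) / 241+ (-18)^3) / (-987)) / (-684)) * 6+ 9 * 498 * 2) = 124791688476 / 486147860659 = 0.26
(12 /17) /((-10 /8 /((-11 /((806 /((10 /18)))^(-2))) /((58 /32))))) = 444538119168 /61625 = 7213600.31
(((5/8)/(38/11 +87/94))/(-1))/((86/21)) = -0.03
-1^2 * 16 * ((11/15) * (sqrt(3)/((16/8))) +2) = -32 - 88 * sqrt(3)/15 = -42.16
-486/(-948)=81/158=0.51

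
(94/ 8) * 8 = 94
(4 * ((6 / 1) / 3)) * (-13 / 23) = -104 / 23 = -4.52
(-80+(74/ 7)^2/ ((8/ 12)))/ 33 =4294/ 1617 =2.66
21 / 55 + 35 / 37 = 1.33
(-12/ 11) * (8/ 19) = -96/ 209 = -0.46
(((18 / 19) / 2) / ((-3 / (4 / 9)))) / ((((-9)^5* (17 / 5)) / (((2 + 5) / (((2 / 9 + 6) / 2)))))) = 5 / 6357609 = 0.00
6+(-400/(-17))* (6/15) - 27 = -197/17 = -11.59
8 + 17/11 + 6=171/11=15.55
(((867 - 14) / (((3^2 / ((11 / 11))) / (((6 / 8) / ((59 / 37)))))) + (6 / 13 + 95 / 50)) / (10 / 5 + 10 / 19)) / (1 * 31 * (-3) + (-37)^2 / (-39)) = -0.15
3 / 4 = 0.75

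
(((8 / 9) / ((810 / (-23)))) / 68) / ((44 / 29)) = -667 / 2726460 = -0.00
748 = 748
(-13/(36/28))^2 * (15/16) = 41405/432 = 95.84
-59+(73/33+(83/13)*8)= -2450/429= -5.71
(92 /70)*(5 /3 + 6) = 1058 /105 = 10.08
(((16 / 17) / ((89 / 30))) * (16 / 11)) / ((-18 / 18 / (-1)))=7680 / 16643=0.46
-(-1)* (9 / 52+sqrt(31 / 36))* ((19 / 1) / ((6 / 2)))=57 / 52+19* sqrt(31) / 18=6.97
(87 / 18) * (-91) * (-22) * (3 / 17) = 29029 / 17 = 1707.59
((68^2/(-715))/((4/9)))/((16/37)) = -96237/2860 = -33.65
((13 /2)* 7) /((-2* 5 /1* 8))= -91 /160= -0.57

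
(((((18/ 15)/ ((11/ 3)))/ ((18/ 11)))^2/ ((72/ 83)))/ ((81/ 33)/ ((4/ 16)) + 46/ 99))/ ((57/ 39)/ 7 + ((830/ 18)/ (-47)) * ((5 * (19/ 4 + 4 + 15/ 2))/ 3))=-105432327/ 619818512900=-0.00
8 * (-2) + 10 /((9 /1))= -134 /9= -14.89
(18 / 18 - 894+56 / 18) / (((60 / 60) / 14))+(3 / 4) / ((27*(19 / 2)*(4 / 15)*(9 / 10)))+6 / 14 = -178946765 / 14364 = -12458.00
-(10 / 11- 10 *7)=760 / 11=69.09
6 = 6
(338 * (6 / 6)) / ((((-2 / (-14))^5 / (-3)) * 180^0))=-17042298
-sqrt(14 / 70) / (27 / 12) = -4*sqrt(5) / 45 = -0.20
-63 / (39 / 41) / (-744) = 287 / 3224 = 0.09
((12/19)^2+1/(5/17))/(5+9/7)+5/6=342547/238260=1.44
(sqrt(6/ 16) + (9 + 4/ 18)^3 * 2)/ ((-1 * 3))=-1143574/ 2187 - sqrt(6)/ 12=-523.10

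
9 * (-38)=-342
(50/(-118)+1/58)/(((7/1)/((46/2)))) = -31993/23954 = -1.34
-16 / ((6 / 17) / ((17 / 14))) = -1156 / 21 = -55.05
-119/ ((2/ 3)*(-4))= 44.62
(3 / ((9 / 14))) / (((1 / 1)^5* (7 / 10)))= 20 / 3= 6.67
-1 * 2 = -2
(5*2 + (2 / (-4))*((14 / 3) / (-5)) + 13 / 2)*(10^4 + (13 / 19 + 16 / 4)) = 32251767 / 190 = 169746.14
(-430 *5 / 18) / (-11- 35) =1075 / 414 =2.60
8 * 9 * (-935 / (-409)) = 67320 / 409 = 164.60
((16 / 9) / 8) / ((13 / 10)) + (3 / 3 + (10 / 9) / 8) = 613 / 468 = 1.31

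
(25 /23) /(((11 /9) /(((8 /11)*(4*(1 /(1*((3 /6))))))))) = 14400 /2783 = 5.17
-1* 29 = -29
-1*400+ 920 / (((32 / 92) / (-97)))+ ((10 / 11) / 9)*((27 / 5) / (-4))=-5653233 / 22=-256965.14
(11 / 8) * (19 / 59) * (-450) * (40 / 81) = -98.40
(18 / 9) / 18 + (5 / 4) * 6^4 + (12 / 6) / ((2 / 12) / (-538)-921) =1620.11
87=87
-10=-10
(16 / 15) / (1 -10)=-0.12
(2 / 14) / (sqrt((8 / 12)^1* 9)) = sqrt(6) / 42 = 0.06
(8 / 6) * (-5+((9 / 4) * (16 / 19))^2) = -1.88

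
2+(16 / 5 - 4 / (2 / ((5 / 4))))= 27 / 10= 2.70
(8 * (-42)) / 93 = -112 / 31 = -3.61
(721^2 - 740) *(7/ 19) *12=43604484/ 19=2294972.84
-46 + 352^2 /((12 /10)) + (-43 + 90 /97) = 30021091 /291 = 103165.26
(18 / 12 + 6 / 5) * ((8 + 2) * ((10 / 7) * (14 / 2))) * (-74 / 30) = -666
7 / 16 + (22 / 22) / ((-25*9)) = 0.43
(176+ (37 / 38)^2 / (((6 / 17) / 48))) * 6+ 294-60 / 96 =6131203 / 2888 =2122.99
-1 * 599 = -599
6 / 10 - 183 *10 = -9147 / 5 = -1829.40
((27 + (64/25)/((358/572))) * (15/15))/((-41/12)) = -1669548/183475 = -9.10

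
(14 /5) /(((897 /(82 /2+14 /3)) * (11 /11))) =1918 /13455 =0.14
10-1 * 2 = 8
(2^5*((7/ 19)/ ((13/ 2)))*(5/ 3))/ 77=320/ 8151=0.04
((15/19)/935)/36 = 1/42636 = 0.00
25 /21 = 1.19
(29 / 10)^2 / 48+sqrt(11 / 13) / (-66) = 0.16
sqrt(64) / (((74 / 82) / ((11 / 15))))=3608 / 555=6.50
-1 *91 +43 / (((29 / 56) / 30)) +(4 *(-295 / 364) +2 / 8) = 25303183 / 10556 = 2397.04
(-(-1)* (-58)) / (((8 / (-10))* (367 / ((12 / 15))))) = 58 / 367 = 0.16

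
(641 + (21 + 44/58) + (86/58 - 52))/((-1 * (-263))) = 17755/7627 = 2.33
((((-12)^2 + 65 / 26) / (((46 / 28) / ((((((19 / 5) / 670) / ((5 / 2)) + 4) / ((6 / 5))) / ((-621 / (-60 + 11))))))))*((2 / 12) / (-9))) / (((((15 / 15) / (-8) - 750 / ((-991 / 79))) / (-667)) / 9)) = 64540628045306 / 1476036409725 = 43.73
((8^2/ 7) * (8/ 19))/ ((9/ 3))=512/ 399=1.28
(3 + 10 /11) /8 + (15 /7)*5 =6901 /616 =11.20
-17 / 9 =-1.89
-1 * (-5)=5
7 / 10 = 0.70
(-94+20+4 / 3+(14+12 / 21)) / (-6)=610 / 63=9.68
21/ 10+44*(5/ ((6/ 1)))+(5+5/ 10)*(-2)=833/ 30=27.77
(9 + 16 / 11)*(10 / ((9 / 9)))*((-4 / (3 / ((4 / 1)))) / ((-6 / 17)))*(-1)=-156400 / 99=-1579.80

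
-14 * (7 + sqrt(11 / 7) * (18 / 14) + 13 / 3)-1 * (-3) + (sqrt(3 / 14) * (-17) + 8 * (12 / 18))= -451 / 3-18 * sqrt(77) / 7-17 * sqrt(42) / 14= -180.77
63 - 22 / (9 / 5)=457 / 9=50.78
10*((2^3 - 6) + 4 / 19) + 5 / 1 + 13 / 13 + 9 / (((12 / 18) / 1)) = 1581 / 38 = 41.61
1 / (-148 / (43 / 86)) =-1 / 296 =-0.00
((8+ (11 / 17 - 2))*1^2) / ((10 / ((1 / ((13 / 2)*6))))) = 0.02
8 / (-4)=-2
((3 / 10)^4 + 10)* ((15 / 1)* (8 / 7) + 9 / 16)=198460623 / 1120000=177.20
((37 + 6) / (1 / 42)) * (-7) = -12642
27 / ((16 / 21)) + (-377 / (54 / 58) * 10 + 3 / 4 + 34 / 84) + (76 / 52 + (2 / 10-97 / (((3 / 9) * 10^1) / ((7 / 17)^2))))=-228128809241 / 56805840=-4015.94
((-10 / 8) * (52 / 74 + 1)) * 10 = -21.28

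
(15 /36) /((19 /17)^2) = 1445 /4332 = 0.33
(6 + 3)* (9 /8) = 81 /8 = 10.12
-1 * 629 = -629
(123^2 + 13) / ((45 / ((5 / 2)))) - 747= 848 / 9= 94.22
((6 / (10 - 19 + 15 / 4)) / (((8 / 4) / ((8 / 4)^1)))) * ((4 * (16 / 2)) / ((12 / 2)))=-128 / 21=-6.10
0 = 0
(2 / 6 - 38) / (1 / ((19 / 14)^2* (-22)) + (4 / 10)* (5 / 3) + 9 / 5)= -2243615 / 145457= -15.42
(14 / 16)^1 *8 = 7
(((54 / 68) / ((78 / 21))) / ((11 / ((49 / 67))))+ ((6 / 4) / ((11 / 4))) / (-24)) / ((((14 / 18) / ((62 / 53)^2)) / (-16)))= 767477664 / 3202650451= 0.24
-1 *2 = -2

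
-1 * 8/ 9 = -8/ 9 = -0.89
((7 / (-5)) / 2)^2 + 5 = 549 / 100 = 5.49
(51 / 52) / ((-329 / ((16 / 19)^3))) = -52224 / 29335943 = -0.00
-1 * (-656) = 656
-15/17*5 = -75/17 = -4.41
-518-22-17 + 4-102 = -655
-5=-5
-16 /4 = -4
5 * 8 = 40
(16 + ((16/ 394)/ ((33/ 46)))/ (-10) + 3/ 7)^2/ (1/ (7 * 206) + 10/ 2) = 2876496879174014/ 53332737536925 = 53.93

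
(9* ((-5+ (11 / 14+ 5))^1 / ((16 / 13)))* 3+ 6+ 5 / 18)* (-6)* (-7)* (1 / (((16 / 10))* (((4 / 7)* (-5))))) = -216.04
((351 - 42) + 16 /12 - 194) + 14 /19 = 117.07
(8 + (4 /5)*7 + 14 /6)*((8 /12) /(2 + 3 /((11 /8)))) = 2629 /1035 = 2.54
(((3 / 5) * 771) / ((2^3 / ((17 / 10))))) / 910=39321 / 364000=0.11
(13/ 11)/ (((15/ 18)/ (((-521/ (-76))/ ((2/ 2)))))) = 9.72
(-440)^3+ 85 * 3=-85183745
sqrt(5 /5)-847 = -846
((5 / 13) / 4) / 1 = 0.10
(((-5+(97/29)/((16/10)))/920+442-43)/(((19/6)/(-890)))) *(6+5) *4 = -250120456245/50692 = -4934120.89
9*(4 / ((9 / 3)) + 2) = 30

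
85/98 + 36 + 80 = 11453/98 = 116.87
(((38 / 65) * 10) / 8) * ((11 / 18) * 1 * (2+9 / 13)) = 7315 / 6084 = 1.20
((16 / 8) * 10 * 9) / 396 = 5 / 11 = 0.45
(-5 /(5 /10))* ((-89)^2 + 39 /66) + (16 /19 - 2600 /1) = -17099349 /209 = -81815.07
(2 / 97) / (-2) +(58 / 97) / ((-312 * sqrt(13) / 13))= -1 / 97-29 * sqrt(13) / 15132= -0.02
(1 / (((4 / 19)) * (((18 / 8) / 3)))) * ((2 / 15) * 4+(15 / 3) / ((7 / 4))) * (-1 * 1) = -6764 / 315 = -21.47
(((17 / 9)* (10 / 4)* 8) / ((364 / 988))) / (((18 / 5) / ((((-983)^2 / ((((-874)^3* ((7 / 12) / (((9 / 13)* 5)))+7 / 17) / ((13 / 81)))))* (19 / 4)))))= -163819443256625 / 878413350931074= -0.19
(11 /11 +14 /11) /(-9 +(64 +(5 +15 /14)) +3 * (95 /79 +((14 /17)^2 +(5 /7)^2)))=55935950 /1679614761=0.03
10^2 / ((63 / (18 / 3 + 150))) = 5200 / 21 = 247.62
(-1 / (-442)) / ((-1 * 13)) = -1 / 5746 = -0.00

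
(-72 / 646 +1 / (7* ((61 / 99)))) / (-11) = -16605 / 1517131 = -0.01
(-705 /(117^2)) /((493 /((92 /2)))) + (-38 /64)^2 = 801021359 /2303548416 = 0.35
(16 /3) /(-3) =-16 /9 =-1.78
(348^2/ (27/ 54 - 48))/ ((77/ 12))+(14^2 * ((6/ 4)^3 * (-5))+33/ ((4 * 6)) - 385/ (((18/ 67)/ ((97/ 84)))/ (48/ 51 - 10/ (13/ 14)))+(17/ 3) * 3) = 1463960087893/ 116396280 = 12577.38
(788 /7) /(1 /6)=4728 /7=675.43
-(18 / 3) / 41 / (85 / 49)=-294 / 3485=-0.08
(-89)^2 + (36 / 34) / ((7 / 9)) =942761 / 119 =7922.36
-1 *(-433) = 433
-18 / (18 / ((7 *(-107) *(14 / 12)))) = 5243 / 6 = 873.83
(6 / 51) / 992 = 1 / 8432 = 0.00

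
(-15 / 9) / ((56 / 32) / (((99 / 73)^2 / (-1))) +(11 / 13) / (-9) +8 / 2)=-0.56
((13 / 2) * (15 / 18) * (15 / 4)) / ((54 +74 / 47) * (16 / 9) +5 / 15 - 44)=137475 / 373136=0.37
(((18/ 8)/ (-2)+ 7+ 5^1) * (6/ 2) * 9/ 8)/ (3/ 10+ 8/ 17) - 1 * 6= 174513/ 4192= 41.63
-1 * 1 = -1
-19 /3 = -6.33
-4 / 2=-2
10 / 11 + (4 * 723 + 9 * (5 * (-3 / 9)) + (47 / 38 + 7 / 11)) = 1203749 / 418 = 2879.78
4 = 4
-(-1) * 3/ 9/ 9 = 1/ 27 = 0.04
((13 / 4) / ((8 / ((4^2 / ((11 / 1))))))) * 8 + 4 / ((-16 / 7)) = 131 / 44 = 2.98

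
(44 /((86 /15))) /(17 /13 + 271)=143 /5074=0.03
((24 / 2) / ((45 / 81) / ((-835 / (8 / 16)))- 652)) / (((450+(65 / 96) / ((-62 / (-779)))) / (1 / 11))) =-0.00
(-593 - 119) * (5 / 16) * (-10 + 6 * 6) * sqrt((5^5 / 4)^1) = -161695.67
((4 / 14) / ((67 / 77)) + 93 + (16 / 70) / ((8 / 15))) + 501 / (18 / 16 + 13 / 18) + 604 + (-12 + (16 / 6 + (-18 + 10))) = 25440236 / 26733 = 951.64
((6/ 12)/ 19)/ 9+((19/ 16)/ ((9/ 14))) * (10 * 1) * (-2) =-6317/ 171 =-36.94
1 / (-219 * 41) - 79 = -79.00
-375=-375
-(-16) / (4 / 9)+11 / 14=515 / 14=36.79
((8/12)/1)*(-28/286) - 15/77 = -71/273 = -0.26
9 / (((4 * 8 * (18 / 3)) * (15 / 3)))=3 / 320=0.01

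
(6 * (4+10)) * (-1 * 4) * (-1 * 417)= 140112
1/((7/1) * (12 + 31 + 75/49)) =7/2182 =0.00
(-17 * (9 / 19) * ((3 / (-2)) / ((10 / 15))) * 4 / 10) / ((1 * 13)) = 1377 / 2470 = 0.56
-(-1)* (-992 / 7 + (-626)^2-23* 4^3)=2731836 / 7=390262.29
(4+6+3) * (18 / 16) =117 / 8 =14.62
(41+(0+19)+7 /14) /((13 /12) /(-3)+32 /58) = 63162 /199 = 317.40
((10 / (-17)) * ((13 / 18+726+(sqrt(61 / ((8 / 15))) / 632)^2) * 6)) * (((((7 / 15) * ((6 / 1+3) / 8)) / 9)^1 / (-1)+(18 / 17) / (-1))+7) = -250814534801611 / 16622429184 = -15088.92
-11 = -11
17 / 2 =8.50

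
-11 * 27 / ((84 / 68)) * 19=-31977 / 7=-4568.14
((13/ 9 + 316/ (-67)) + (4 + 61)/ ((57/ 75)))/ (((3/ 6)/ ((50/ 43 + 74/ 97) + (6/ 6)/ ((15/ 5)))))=1238999144/ 3333987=371.63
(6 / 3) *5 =10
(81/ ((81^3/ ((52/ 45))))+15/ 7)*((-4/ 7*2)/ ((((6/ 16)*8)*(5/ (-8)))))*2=566916992/ 217005075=2.61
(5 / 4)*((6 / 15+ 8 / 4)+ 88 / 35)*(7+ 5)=516 / 7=73.71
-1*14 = -14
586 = 586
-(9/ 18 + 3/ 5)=-11/ 10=-1.10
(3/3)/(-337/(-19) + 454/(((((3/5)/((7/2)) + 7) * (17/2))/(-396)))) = -81073/237674741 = -0.00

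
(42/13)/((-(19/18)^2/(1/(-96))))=567/18772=0.03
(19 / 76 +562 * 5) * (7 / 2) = 78687 / 8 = 9835.88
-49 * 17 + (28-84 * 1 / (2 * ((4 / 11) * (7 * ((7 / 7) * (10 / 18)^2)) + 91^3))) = -77214738361 / 95918923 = -805.00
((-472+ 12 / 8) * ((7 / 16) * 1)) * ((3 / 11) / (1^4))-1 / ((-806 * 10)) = -39818327 / 709280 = -56.14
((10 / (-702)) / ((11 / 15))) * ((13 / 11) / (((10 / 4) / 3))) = -10 / 363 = -0.03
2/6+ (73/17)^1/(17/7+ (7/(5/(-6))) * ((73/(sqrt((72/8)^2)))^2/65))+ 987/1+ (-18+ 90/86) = 793324178656/818135931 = 969.67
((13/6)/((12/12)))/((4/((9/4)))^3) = 0.39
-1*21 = -21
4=4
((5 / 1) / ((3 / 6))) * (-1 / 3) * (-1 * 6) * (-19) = -380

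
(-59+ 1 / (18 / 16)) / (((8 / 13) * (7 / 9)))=-6799 / 56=-121.41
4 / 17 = 0.24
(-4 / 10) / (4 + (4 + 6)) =-1 / 35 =-0.03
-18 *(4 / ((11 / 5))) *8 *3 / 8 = -1080 / 11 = -98.18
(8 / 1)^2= 64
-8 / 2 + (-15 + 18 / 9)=-17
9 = 9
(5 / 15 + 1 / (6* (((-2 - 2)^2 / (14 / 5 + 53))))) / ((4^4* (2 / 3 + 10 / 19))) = 8341 / 2785280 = 0.00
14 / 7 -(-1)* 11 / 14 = 39 / 14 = 2.79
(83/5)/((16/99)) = 8217/80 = 102.71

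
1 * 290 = 290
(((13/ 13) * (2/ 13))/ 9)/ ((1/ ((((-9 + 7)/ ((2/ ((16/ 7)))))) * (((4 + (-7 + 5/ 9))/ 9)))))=704/ 66339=0.01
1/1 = 1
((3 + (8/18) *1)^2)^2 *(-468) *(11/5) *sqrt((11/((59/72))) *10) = -2113016048 *sqrt(3245)/71685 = -1679120.47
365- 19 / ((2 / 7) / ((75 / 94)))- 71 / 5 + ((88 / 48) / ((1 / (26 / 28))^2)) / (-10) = 164480303 / 552720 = 297.58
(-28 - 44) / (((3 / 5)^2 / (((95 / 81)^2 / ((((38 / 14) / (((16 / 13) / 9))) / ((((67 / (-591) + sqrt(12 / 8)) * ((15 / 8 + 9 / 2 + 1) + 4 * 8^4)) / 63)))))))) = 128407510000 / 314081631 - 958265000 * sqrt(6) / 531441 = -4007.95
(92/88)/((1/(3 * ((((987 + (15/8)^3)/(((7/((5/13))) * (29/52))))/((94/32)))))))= 175508055/1679216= 104.52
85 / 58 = 1.47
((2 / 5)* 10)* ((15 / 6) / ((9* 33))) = 10 / 297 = 0.03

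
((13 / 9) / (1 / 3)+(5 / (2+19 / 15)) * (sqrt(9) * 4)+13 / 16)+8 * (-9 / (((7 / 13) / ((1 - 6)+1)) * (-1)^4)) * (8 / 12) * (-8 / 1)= -6653945 / 2352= -2829.06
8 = 8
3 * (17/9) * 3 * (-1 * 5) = -85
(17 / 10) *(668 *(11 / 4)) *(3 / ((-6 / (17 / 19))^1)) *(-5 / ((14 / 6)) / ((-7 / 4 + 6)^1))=93687 / 133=704.41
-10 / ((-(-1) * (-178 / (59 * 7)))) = 2065 / 89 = 23.20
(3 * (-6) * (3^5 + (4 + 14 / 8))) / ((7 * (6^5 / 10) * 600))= -199 / 145152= -0.00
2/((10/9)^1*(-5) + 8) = 9/11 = 0.82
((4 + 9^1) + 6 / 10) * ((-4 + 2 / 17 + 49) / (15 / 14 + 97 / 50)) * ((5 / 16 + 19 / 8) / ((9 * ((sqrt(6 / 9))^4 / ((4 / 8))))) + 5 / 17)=36804495 / 286688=128.38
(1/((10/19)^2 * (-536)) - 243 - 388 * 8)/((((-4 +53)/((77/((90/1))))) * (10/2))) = -1973395171/168840000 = -11.69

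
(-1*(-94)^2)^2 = 78074896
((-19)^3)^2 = 47045881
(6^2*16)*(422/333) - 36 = 693.95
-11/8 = -1.38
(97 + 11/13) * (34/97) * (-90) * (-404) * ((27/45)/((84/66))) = 5189241024/8827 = 587882.75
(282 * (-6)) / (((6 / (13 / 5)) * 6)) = -611 / 5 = -122.20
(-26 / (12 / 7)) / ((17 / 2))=-91 / 51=-1.78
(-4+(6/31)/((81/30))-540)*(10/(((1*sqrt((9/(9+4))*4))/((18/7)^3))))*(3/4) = -122922360*sqrt(13)/10633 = -41681.83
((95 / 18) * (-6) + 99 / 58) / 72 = -5213 / 12528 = -0.42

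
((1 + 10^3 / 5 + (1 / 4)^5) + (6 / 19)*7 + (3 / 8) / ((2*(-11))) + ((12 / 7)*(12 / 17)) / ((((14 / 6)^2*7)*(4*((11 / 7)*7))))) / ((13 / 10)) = 682696027865 / 4367745536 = 156.30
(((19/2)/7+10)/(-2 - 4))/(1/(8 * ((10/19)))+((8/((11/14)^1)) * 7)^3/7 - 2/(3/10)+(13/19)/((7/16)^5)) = -193086067020/5279703524568871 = -0.00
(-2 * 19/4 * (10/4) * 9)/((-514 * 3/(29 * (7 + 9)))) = 16530/257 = 64.32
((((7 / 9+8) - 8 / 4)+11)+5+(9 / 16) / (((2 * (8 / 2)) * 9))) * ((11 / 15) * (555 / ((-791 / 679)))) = -1036284271 / 130176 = -7960.64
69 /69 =1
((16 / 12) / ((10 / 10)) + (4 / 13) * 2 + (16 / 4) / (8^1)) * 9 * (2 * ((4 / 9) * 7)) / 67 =5348 / 2613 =2.05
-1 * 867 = -867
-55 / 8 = -6.88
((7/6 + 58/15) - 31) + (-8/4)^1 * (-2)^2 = -1019/30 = -33.97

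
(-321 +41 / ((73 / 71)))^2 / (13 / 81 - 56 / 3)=-34113351204 / 7988171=-4270.48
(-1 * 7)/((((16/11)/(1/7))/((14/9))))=-77/72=-1.07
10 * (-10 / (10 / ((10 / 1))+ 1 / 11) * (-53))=14575 / 3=4858.33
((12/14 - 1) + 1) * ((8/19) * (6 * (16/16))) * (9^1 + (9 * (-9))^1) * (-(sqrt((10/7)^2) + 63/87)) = 476928/1421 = 335.63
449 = 449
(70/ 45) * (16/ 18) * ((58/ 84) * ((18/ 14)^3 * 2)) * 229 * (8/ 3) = 850048/ 343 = 2478.27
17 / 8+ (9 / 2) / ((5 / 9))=409 / 40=10.22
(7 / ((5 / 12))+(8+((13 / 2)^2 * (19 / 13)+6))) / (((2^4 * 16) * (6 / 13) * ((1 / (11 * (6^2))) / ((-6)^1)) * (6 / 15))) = -2382237 / 512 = -4652.81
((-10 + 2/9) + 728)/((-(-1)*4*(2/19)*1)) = 15352/9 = 1705.78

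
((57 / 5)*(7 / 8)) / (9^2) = 133 / 1080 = 0.12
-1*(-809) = 809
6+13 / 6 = 49 / 6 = 8.17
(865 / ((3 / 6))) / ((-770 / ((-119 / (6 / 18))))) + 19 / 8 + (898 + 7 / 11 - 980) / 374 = 804.25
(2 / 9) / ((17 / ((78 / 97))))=52 / 4947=0.01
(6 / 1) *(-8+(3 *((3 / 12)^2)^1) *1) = -375 / 8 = -46.88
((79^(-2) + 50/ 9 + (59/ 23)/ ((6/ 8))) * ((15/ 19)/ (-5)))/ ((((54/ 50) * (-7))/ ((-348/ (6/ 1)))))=-884956750/ 81388881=-10.87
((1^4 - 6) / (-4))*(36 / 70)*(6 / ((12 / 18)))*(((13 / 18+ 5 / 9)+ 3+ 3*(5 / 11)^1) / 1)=10053 / 308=32.64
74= 74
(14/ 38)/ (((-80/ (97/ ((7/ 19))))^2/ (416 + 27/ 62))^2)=404787017306408486419/ 54005432320000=7495301.86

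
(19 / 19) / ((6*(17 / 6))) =1 / 17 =0.06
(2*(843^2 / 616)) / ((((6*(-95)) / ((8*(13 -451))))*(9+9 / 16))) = 184452896 / 124355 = 1483.28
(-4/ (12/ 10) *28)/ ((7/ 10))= -400/ 3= -133.33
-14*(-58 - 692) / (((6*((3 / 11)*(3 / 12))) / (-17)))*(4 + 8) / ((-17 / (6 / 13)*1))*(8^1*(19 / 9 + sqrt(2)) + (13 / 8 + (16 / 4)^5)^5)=161324975031619658463.07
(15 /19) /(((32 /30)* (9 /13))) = 325 /304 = 1.07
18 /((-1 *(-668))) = 9 /334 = 0.03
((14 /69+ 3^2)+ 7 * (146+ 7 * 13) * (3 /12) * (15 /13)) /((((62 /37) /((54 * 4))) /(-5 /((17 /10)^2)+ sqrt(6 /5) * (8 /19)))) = -291389152500 /2678741+ 932445288 * sqrt(30) /176111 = -79778.43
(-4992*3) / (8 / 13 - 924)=48672 / 3001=16.22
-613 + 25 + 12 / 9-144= -2192 / 3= -730.67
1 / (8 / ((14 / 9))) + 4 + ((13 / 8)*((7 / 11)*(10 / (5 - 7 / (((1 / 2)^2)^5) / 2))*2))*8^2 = 1806853 / 472428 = 3.82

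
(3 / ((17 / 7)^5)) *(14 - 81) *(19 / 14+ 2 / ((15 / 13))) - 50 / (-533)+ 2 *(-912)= -13858672866979 / 7567837810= -1831.26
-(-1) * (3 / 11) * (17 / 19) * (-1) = -51 / 209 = -0.24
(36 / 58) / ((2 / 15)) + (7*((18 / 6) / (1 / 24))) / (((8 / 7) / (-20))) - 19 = -256196 / 29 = -8834.34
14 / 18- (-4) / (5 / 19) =719 / 45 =15.98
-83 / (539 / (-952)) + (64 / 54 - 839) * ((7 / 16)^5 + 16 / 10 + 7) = -25694950736057 / 3633315840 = -7072.04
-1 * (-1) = 1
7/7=1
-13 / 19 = -0.68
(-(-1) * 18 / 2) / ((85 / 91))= 819 / 85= 9.64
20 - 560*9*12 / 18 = -3340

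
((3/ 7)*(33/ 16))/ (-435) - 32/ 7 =-74273/ 16240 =-4.57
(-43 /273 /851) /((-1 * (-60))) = -43 /13939380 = -0.00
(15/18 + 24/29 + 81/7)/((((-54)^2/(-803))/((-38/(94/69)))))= 5655632587/55643112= 101.64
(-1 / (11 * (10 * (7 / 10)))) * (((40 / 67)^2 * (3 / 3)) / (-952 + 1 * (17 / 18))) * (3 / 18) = 4800 / 5917233707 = 0.00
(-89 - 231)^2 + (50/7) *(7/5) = 102410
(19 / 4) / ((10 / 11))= 209 / 40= 5.22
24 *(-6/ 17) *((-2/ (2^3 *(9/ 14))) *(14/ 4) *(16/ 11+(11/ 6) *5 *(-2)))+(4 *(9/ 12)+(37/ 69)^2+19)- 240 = -367086887/ 890307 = -412.31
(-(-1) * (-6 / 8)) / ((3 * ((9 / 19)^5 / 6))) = -2476099 / 39366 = -62.90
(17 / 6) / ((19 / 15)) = 85 / 38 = 2.24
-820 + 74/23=-18786/23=-816.78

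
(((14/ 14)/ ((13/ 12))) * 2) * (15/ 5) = 72/ 13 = 5.54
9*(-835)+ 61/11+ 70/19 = -1568706/209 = -7505.77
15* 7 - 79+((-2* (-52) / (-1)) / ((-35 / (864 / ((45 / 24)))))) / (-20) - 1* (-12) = -30.46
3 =3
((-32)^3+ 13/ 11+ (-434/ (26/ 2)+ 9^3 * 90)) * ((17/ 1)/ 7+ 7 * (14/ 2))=1689048360/ 1001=1687361.00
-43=-43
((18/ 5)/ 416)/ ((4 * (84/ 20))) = 3/ 5824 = 0.00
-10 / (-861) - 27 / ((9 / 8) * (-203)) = 3242 / 24969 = 0.13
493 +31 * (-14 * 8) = -2979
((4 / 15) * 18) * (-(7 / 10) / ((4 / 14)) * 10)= -588 / 5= -117.60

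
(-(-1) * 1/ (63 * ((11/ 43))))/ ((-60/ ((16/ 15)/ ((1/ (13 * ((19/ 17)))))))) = -42484/ 2650725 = -0.02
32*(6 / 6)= 32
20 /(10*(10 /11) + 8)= 55 /47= 1.17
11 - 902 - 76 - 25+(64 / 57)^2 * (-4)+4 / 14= -22669246 / 22743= -996.76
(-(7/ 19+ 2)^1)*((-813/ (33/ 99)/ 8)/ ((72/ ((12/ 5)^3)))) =65853/ 475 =138.64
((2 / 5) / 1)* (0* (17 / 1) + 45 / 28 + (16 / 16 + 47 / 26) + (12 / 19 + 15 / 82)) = 1482811 / 708890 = 2.09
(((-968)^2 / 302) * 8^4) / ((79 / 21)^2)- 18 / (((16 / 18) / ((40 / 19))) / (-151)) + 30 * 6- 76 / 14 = 113385309576964 / 125338003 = 904636.32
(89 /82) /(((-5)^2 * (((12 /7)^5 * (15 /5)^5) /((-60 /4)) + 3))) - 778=-6348751983083 /8160347670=-778.00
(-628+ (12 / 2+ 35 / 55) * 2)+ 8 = -6674 / 11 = -606.73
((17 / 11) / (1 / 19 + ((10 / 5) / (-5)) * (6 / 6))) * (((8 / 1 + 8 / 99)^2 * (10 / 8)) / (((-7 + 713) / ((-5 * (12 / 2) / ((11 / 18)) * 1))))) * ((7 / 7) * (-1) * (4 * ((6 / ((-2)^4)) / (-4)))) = 1615000000 / 170553009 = 9.47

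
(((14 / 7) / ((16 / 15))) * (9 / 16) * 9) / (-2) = -1215 / 256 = -4.75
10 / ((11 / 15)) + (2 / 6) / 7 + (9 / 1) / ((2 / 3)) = 12559 / 462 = 27.18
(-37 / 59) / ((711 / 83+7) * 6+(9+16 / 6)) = -9213 / 1543499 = -0.01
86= 86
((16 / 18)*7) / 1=56 / 9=6.22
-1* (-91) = 91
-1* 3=-3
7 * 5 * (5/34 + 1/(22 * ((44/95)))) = 141225/16456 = 8.58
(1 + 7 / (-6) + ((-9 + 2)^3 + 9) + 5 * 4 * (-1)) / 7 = -2125 / 42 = -50.60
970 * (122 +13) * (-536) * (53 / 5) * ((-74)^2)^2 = -22310178069899520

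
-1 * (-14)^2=-196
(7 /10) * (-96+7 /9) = -5999 /90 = -66.66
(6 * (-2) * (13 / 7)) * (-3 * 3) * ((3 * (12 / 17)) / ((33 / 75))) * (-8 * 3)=-30326400 / 1309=-23167.61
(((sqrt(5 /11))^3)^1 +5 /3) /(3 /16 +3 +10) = 0.15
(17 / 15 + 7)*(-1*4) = -488 / 15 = -32.53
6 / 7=0.86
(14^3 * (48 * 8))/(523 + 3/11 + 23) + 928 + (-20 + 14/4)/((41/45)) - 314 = 414683853/164246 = 2524.77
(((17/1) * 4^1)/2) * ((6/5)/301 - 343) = -17551106/1505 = -11661.86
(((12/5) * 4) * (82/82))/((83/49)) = 2352/415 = 5.67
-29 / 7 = -4.14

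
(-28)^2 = 784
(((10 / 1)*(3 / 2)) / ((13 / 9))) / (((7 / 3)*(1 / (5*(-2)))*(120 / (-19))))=2565 / 364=7.05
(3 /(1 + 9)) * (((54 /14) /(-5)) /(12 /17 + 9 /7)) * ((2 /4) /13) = -459 /102700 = -0.00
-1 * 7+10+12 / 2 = 9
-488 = -488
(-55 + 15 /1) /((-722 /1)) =20 /361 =0.06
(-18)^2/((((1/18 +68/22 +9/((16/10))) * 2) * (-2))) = -9.23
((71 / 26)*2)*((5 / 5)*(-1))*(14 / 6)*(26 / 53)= -994 / 159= -6.25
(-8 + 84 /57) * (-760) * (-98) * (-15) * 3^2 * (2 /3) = 43747200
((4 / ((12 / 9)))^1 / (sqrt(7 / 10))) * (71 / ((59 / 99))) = 21087 * sqrt(70) / 413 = 427.18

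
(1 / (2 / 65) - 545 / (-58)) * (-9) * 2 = -21870 / 29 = -754.14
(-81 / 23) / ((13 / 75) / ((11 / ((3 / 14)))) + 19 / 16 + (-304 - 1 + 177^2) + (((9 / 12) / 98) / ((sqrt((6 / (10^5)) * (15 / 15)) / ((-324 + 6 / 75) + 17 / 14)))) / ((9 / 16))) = -17171740973199027600 / 151226055915012143911829 - 81002407812480000 * sqrt(15) / 151226055915012143911829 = -0.00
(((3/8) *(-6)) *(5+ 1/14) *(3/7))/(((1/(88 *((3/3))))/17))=-358479/49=-7315.90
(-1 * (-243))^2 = 59049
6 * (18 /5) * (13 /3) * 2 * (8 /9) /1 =832 /5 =166.40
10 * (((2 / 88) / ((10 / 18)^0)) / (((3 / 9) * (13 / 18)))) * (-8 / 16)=-135 / 286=-0.47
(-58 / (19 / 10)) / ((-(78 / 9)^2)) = 1305 / 3211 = 0.41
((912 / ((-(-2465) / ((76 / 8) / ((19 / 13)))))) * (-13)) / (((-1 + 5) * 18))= -3211 / 7395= -0.43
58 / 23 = 2.52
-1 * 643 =-643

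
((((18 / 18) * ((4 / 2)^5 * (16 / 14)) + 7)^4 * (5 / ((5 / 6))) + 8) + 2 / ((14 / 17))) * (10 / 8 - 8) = -1401892077303 / 9604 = -145969604.05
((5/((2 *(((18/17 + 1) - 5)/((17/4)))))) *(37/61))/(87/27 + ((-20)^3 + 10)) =96237/350779280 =0.00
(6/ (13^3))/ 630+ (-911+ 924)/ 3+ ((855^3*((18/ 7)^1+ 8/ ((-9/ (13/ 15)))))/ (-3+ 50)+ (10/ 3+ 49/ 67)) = 17398844328312619/ 726427065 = 23951261.13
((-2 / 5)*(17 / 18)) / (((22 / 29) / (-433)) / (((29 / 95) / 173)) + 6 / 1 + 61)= -6190601 / 1081650645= -0.01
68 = 68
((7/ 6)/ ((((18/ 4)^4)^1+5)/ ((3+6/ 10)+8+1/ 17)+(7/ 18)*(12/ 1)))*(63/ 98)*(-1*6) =-214056/ 1915439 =-0.11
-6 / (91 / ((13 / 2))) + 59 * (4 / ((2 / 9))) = 1061.57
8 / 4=2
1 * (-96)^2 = 9216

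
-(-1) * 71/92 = 71/92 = 0.77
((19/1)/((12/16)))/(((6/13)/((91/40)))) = 22477/180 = 124.87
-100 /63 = -1.59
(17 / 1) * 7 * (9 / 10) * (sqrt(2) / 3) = 357 * sqrt(2) / 10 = 50.49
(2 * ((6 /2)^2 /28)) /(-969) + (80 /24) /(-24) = -11359 /81396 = -0.14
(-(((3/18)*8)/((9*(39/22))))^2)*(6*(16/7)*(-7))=247808/369603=0.67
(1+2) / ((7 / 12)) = 36 / 7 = 5.14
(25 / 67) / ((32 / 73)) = 0.85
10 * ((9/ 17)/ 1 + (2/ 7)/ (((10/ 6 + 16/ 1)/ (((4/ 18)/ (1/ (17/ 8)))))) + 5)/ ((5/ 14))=155.04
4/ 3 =1.33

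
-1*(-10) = 10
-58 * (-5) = 290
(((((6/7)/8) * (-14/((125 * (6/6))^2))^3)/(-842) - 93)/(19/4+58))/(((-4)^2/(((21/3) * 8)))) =-2090995788574216692/403102874755859375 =-5.19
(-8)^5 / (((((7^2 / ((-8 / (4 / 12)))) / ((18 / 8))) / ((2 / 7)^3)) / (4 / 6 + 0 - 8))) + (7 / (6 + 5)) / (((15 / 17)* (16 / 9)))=-91345941021 / 14790160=-6176.13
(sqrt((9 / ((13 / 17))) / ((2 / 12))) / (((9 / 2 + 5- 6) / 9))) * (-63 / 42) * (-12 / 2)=486 * sqrt(1326) / 91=194.48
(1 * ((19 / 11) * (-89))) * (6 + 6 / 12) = -21983 / 22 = -999.23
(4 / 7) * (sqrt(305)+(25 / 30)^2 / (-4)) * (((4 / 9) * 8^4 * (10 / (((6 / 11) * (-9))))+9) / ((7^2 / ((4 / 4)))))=-745.93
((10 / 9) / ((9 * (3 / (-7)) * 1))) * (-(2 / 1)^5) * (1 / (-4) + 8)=17360 / 243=71.44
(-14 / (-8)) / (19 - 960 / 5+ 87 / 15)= -35 / 3344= -0.01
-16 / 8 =-2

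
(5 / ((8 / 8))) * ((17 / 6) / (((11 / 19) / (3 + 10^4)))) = 244770.38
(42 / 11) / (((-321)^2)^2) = 14 / 38930641497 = 0.00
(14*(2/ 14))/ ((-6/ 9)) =-3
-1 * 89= -89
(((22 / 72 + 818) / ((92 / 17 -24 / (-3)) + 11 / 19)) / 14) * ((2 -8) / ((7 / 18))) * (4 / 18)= -9515257 / 664293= -14.32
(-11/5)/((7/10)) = -22/7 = -3.14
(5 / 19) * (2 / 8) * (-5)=-25 / 76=-0.33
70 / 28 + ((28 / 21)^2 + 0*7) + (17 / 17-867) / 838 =24469 / 7542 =3.24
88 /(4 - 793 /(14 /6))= -616 /2351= -0.26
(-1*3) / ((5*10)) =-3 / 50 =-0.06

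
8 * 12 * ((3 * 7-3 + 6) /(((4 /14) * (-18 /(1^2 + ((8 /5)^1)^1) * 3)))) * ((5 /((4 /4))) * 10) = -58240 /3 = -19413.33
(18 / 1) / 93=6 / 31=0.19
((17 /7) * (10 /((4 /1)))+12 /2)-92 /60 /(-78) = 49513 /4095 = 12.09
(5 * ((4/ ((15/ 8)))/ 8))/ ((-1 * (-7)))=4/ 21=0.19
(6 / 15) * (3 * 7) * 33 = 1386 / 5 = 277.20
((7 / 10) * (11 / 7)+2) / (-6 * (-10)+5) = 31 / 650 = 0.05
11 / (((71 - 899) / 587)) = -6457 / 828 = -7.80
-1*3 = -3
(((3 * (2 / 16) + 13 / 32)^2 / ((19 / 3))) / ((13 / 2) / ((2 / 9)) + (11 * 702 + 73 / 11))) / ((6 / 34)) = 116875 / 1660311808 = 0.00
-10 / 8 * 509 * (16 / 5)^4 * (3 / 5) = -25018368 / 625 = -40029.39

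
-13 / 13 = -1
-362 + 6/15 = -1808/5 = -361.60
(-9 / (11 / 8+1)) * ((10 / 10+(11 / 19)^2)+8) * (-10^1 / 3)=808800 / 6859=117.92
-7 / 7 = -1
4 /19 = 0.21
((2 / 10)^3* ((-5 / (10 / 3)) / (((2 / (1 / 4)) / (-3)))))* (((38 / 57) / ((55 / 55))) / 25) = 3 / 25000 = 0.00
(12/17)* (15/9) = 20/17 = 1.18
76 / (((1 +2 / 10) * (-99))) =-190 / 297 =-0.64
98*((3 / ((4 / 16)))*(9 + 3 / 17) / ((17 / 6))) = 1100736 / 289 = 3808.78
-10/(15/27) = -18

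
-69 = -69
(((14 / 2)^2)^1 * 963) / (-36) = -5243 / 4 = -1310.75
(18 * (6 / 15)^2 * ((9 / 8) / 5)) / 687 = 27 / 28625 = 0.00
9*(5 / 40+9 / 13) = 765 / 104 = 7.36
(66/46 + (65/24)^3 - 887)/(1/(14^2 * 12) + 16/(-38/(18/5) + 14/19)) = 984572315489/1852817184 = 531.39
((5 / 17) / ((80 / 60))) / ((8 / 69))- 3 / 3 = 491 / 544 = 0.90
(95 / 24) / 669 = 95 / 16056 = 0.01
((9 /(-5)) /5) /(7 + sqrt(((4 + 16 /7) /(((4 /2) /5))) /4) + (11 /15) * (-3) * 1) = -3024 /33445 + 9 * sqrt(770) /6689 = -0.05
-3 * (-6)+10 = 28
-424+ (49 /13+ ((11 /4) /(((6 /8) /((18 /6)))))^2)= -3890 /13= -299.23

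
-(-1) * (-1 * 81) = -81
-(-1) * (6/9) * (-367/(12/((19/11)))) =-6973/198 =-35.22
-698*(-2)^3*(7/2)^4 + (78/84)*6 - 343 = 5863281/7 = 837611.57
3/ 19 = 0.16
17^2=289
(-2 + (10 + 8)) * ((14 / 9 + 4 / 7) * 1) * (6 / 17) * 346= 1483648 / 357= 4155.88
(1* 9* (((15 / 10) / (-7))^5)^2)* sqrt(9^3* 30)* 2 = 0.00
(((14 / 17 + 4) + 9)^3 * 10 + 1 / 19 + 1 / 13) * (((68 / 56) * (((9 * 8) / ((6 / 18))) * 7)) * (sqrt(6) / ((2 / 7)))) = 12116982200148 * sqrt(6) / 71383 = 415791205.37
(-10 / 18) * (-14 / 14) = 5 / 9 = 0.56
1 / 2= 0.50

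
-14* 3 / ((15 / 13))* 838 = -152516 / 5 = -30503.20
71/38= 1.87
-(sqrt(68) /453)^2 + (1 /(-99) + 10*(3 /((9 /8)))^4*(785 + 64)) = 2907320781833 /6771897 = 429321.47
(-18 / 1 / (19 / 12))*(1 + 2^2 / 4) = -432 / 19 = -22.74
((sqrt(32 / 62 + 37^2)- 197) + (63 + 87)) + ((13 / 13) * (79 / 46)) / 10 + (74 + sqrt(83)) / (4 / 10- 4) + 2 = -270689 / 4140- 5 * sqrt(83) / 18 + sqrt(1316105) / 31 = -30.91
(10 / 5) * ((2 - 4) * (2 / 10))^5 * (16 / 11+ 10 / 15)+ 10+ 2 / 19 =3942976 / 391875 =10.06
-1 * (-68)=68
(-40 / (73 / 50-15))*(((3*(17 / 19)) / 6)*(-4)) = -68000 / 12863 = -5.29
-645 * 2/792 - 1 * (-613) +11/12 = 40411/66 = 612.29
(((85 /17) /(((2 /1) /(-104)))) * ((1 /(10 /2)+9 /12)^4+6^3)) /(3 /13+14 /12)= -17587992747 /436000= -40339.43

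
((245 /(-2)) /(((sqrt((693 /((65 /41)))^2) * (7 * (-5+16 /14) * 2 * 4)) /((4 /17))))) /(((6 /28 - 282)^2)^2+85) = 4369820 /90250531570552749957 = 0.00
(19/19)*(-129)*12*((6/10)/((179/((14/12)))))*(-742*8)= 35934.36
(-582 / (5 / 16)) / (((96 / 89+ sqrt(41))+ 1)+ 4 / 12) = 1601179776 / 12540565 - 663843168 * sqrt(41) / 12540565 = -211.27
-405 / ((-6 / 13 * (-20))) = -351 / 8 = -43.88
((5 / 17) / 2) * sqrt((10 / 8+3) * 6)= 0.74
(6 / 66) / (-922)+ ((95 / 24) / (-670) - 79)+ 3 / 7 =-8970270499 / 114158352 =-78.58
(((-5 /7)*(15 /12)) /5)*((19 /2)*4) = -95 /14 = -6.79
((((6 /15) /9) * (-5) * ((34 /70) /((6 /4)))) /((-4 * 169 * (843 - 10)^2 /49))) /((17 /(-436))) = -436 /2261582505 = -0.00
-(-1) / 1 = 1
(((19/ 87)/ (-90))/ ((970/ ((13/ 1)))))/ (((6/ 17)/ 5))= -4199/ 9114120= -0.00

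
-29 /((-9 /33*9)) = 319 /27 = 11.81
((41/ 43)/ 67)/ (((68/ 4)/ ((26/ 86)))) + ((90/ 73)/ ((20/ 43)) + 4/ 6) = 3060267437/ 922432818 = 3.32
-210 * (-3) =630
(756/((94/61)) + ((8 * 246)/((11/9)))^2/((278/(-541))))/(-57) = 1329342376014/15019367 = 88508.55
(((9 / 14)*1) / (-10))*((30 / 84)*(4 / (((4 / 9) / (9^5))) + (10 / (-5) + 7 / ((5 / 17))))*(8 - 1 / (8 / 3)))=-729432693 / 7840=-93039.88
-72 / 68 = -18 / 17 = -1.06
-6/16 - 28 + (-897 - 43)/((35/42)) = -9251/8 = -1156.38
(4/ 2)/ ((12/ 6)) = 1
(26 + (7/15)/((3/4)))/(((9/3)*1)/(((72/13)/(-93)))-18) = -9584/24615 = -0.39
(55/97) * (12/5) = 132/97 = 1.36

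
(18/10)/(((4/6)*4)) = 27/40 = 0.68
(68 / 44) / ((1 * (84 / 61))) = 1037 / 924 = 1.12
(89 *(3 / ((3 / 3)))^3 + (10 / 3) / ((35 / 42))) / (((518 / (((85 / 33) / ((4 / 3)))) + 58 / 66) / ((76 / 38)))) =13503270 / 754601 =17.89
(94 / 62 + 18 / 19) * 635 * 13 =11978005 / 589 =20336.17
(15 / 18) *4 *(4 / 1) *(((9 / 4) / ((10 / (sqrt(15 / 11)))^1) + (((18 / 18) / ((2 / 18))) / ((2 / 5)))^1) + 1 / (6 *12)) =3 *sqrt(165) / 11 + 8105 / 27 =303.69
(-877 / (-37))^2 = 769129 / 1369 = 561.82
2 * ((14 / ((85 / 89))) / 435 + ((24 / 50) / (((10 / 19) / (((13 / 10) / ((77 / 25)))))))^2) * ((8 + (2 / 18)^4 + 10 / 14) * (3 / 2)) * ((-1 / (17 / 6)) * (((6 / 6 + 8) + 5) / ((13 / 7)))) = -1595755700983888 / 126139586698125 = -12.65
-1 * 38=-38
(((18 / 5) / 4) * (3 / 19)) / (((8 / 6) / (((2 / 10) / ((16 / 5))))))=81 / 12160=0.01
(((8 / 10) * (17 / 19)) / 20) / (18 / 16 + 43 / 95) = 136 / 5995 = 0.02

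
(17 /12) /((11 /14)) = 119 /66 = 1.80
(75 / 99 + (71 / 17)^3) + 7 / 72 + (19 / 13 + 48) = 6230265697 / 50584248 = 123.17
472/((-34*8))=-59/34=-1.74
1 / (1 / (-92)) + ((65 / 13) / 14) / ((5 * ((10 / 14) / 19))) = -901 / 10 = -90.10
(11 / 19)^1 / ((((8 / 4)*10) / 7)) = 77 / 380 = 0.20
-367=-367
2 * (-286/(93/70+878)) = -0.65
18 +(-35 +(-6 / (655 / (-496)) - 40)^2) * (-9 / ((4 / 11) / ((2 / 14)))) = -51693263199 / 12012700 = -4303.22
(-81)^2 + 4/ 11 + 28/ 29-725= 1862108/ 319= 5837.33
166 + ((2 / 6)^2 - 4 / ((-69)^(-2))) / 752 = 952093 / 6768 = 140.68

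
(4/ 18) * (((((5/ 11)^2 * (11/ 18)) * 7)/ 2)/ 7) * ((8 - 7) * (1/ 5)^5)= 1/ 222750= 0.00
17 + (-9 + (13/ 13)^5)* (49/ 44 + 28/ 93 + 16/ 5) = -101879/ 5115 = -19.92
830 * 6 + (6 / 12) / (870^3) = 6558689880001 / 1317006000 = 4980.00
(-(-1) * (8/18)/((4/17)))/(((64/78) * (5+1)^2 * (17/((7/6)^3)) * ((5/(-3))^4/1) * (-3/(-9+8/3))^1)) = 84721/51840000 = 0.00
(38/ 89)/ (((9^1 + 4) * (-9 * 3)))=-38/ 31239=-0.00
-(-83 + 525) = -442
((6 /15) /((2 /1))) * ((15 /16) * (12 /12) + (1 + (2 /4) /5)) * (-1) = -163 /400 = -0.41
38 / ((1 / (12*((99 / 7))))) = 45144 / 7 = 6449.14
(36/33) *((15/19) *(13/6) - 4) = -522/209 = -2.50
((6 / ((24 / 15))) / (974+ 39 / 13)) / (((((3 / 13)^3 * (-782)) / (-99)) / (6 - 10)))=-0.16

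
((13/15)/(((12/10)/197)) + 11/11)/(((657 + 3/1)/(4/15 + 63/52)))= 2973587/9266400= 0.32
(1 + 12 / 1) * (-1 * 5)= -65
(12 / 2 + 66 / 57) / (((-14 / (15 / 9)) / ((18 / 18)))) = -340 / 399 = -0.85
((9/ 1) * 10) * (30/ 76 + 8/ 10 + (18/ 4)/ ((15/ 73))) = 39492/ 19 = 2078.53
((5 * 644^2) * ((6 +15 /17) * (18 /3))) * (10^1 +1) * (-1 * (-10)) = 160129569600 /17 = 9419386447.06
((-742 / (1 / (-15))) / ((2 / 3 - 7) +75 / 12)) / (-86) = 66780 / 43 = 1553.02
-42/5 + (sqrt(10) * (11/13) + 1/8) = -331/40 + 11 * sqrt(10)/13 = -5.60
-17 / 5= -3.40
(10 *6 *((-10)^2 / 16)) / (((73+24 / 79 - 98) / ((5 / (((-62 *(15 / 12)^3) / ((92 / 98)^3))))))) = 3690981120 / 7115529169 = 0.52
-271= -271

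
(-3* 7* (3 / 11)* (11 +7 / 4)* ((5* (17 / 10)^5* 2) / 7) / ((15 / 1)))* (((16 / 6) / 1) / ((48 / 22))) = -24137569 / 200000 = -120.69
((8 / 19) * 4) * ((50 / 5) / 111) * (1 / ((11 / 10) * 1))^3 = 0.11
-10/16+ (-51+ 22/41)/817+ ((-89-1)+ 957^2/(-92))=-61915331077/6163448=-10045.57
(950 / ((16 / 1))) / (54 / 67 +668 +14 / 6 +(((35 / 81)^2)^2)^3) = 2538567050921467626401463825 / 28694437556934258206512803104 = 0.09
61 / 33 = 1.85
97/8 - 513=-4007/8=-500.88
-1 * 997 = -997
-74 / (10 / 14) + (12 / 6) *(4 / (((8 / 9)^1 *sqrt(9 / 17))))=-518 / 5 + 3 *sqrt(17)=-91.23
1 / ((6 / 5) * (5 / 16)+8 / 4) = 8 / 19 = 0.42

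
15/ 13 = 1.15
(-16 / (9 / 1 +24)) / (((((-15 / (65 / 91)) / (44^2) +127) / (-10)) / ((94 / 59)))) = 2647040 / 43515627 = 0.06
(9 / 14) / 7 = 9 / 98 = 0.09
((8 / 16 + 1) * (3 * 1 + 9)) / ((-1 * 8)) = -9 / 4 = -2.25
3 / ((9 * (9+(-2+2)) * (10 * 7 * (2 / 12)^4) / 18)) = 432 / 35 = 12.34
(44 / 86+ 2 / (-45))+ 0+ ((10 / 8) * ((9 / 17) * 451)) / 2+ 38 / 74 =150.21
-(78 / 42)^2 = -3.45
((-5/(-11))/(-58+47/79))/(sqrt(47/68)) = -0.01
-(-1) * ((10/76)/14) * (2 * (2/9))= 5/1197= 0.00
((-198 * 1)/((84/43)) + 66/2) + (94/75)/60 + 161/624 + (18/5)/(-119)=-1896549103/27846000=-68.11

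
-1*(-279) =279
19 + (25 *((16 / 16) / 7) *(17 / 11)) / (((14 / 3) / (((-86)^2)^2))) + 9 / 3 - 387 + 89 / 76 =2650239631311 / 40964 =64696797.95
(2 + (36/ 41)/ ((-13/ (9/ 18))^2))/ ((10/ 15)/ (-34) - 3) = -0.66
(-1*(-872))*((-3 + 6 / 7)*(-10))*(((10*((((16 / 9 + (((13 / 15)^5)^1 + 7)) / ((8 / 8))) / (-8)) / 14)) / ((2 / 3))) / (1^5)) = -109574866 / 4725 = -23190.45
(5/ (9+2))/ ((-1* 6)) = -5/ 66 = -0.08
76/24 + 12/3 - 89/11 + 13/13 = 5/66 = 0.08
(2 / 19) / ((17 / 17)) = 2 / 19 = 0.11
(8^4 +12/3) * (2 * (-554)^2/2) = 1258355600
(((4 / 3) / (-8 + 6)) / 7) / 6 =-0.02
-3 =-3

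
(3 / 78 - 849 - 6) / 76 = -22229 / 1976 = -11.25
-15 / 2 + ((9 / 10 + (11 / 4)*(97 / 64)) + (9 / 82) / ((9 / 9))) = -121873 / 52480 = -2.32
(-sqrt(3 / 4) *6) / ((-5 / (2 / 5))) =6 *sqrt(3) / 25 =0.42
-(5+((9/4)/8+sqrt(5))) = -169/32-sqrt(5) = -7.52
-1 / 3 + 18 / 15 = 13 / 15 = 0.87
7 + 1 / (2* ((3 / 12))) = 9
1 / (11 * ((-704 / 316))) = -79 / 1936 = -0.04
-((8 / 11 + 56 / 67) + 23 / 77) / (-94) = 0.02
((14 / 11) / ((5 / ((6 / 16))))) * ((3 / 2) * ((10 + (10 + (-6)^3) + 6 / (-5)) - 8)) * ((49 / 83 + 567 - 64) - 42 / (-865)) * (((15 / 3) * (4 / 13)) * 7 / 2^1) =-4090151923074 / 51333425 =-79678.14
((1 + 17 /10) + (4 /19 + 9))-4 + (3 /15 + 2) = 1921 /190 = 10.11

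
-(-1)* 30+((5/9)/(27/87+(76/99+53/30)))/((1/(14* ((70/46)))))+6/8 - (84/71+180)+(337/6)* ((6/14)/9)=-4826169003935/33608923236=-143.60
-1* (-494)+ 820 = 1314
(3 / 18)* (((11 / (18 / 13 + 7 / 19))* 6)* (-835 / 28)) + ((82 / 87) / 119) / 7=-23487657311 / 125519772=-187.12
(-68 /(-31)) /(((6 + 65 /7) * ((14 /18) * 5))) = 612 /16585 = 0.04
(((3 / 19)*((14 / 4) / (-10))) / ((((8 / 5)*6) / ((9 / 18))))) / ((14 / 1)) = -1 / 4864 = -0.00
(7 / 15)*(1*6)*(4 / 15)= 56 / 75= 0.75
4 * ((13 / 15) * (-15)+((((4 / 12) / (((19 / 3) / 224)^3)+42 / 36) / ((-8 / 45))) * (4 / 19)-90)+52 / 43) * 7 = -2756472364611 / 5603803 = -491893.16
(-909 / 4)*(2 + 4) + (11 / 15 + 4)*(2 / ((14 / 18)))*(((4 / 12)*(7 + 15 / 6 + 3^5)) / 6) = -25048 / 21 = -1192.76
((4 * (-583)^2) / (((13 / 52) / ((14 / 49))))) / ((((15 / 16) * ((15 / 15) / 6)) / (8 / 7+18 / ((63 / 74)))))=54295228416 / 245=221613177.21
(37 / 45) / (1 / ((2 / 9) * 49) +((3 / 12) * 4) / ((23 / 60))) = 83398 / 273915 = 0.30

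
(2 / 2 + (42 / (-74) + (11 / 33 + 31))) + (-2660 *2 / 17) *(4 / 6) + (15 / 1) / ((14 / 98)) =-45201 / 629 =-71.86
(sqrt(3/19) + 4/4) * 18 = 18 * sqrt(57)/19 + 18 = 25.15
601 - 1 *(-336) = 937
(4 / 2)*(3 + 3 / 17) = 108 / 17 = 6.35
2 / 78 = 1 / 39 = 0.03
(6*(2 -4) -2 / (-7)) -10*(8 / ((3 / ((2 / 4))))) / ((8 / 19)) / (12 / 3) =-1649 / 84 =-19.63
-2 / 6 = -1 / 3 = -0.33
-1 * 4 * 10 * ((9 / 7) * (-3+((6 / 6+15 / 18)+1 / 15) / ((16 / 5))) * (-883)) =-437085 / 4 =-109271.25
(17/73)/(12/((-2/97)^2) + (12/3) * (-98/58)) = 0.00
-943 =-943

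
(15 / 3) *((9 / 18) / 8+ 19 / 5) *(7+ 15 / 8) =21939 / 128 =171.40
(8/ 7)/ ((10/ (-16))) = -64/ 35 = -1.83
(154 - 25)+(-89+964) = 1004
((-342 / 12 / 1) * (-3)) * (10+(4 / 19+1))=1917 / 2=958.50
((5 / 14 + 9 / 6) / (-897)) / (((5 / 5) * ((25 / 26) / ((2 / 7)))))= -52 / 84525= -0.00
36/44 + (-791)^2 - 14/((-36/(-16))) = 61941884/99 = 625675.60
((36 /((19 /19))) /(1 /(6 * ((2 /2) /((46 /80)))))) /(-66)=-1440 /253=-5.69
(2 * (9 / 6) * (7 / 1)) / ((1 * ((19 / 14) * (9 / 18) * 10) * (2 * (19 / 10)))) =294 / 361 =0.81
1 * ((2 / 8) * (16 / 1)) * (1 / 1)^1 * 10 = 40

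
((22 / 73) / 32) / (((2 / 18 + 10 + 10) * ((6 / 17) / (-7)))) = -3927 / 422816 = -0.01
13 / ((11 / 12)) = 156 / 11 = 14.18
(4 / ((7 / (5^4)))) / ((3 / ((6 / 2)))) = 2500 / 7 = 357.14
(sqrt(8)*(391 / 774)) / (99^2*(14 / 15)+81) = 1955*sqrt(2) / 17857341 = 0.00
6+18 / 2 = 15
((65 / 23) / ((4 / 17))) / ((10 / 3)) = 663 / 184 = 3.60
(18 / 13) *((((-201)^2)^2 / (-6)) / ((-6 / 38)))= 31012575219 / 13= 2385582709.15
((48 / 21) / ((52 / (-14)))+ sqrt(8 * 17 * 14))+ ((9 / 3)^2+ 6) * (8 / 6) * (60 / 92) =3716 / 299+ 4 * sqrt(119) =56.06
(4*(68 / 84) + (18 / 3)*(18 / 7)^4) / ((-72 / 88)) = -21041812 / 64827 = -324.58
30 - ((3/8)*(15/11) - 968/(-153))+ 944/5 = 14269271/67320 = 211.96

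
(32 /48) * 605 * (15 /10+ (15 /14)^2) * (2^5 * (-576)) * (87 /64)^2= -7129884465 /196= -36376961.56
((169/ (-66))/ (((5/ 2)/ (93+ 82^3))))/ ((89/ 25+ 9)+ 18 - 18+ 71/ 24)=-3727876360/ 102421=-36397.58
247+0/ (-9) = 247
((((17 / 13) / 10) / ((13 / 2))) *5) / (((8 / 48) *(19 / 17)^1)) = 1734 / 3211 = 0.54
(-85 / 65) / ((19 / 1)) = -17 / 247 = -0.07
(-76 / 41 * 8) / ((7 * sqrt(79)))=-608 * sqrt(79) / 22673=-0.24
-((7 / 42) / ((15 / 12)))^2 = -4 / 225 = -0.02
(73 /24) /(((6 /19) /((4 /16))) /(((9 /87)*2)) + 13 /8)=1387 /3525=0.39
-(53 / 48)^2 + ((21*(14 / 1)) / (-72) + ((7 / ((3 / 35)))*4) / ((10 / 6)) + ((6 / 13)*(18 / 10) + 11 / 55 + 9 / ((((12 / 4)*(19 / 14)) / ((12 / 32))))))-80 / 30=540322117 / 2845440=189.89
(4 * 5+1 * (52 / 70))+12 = 1146 / 35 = 32.74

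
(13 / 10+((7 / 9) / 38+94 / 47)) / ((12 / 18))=2839 / 570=4.98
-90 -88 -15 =-193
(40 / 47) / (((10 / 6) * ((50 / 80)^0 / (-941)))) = -22584 / 47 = -480.51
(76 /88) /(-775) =-19 /17050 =-0.00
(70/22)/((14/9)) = 45/22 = 2.05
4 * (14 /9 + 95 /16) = 1079 /36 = 29.97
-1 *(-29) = 29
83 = 83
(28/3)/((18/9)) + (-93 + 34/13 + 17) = -2680/39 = -68.72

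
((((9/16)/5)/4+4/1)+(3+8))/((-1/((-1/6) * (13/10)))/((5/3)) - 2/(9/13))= -80379/640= -125.59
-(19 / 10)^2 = -361 / 100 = -3.61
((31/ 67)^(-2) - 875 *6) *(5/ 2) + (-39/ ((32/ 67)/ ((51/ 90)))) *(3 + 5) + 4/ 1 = -13479.50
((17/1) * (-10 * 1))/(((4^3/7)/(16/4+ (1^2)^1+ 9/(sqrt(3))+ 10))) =-375.52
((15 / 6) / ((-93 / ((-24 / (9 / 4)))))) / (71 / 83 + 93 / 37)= 0.09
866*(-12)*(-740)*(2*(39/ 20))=29991312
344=344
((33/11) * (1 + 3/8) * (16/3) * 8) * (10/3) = 1760/3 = 586.67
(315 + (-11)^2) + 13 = 449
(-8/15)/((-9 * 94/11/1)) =44/6345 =0.01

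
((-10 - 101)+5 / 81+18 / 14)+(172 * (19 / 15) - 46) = 176377 / 2835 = 62.21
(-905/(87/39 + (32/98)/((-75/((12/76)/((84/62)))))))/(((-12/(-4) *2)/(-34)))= 1916812625/833603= 2299.43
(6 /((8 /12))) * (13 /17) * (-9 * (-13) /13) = 1053 /17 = 61.94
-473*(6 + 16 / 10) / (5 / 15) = -53922 / 5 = -10784.40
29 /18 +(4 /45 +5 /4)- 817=-16281 /20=-814.05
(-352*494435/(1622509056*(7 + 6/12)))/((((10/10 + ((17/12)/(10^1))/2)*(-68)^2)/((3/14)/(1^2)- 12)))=299133175/8787086518896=0.00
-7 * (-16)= 112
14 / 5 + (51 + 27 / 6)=583 / 10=58.30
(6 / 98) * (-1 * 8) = -24 / 49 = -0.49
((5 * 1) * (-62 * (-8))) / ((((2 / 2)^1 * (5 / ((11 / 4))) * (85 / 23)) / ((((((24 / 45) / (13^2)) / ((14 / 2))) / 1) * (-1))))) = -250976 / 1508325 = -0.17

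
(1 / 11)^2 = 1 / 121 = 0.01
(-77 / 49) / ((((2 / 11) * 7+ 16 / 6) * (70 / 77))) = -3993 / 9100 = -0.44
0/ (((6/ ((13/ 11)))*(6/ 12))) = 0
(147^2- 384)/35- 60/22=46485/77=603.70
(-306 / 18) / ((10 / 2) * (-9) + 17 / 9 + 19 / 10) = 1530 / 3709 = 0.41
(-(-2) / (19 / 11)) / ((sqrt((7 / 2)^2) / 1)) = 44 / 133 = 0.33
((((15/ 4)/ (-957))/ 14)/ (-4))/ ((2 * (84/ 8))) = 5/ 1500576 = 0.00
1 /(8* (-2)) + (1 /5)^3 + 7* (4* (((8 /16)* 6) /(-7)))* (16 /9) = -128327 /6000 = -21.39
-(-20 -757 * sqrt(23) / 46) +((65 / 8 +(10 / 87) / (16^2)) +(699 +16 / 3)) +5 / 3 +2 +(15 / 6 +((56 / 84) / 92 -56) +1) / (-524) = 757 * sqrt(23) / 46 +8234135875 / 11184256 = 815.15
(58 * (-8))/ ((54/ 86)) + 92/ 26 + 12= -253922/ 351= -723.42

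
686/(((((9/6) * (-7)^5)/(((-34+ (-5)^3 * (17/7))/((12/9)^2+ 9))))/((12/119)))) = 20016/232897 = 0.09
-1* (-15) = 15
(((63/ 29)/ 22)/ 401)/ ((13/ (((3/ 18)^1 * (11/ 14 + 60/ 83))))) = 5259/ 1104196808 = 0.00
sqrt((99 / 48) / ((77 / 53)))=sqrt(1113) / 28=1.19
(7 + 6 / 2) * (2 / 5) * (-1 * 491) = -1964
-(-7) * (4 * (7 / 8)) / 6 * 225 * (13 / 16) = 47775 / 64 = 746.48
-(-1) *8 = 8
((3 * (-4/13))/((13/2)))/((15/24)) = -192/845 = -0.23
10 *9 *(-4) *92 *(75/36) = -69000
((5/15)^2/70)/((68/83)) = 83/42840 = 0.00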